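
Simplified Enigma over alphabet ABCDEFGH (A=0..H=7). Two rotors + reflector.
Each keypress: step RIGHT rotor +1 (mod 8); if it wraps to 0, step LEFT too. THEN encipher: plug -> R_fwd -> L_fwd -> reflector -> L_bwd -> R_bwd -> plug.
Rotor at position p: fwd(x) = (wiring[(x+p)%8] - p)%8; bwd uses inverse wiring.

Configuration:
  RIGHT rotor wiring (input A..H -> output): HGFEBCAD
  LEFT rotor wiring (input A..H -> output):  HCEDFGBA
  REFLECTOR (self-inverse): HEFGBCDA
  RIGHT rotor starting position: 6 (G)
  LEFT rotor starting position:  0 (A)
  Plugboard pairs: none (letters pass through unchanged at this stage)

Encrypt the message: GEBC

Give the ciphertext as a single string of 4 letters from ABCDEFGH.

Answer: EAGF

Derivation:
Char 1 ('G'): step: R->7, L=0; G->plug->G->R->D->L->D->refl->G->L'->F->R'->E->plug->E
Char 2 ('E'): step: R->0, L->1 (L advanced); E->plug->E->R->B->L->D->refl->G->L'->H->R'->A->plug->A
Char 3 ('B'): step: R->1, L=1; B->plug->B->R->E->L->F->refl->C->L'->C->R'->G->plug->G
Char 4 ('C'): step: R->2, L=1; C->plug->C->R->H->L->G->refl->D->L'->B->R'->F->plug->F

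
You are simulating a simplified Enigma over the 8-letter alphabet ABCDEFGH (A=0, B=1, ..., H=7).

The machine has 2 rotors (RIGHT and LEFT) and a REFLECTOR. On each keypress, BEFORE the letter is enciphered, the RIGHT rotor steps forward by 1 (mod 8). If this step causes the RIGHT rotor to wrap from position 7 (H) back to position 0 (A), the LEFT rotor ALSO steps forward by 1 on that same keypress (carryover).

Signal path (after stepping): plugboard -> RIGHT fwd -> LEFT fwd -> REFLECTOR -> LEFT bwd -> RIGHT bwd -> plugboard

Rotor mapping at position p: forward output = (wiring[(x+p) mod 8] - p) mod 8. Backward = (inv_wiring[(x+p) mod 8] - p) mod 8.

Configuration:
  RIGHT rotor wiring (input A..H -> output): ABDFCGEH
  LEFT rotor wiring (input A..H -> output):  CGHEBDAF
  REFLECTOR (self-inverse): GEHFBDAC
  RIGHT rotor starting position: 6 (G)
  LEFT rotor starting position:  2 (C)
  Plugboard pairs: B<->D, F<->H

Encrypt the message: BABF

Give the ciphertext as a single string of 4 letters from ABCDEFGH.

Char 1 ('B'): step: R->7, L=2; B->plug->D->R->E->L->G->refl->A->L'->G->R'->E->plug->E
Char 2 ('A'): step: R->0, L->3 (L advanced); A->plug->A->R->A->L->B->refl->E->L'->H->R'->H->plug->F
Char 3 ('B'): step: R->1, L=3; B->plug->D->R->B->L->G->refl->A->L'->C->R'->B->plug->D
Char 4 ('F'): step: R->2, L=3; F->plug->H->R->H->L->E->refl->B->L'->A->R'->C->plug->C

Answer: EFDC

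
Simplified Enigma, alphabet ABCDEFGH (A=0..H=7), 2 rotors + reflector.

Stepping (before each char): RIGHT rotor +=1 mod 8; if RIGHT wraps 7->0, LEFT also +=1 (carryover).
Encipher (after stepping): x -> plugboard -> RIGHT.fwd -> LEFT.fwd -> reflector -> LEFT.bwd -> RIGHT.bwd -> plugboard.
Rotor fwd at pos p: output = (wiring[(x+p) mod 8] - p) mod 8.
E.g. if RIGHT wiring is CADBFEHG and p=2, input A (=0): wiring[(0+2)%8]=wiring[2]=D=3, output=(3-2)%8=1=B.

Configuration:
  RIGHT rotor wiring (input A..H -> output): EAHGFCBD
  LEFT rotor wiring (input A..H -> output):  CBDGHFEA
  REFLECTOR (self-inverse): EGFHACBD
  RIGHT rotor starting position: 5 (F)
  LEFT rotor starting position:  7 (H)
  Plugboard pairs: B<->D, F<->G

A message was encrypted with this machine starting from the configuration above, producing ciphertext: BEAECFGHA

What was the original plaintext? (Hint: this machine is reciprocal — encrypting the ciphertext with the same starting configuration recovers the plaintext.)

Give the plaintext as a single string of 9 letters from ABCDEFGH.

Answer: FHGHGEHAE

Derivation:
Char 1 ('B'): step: R->6, L=7; B->plug->D->R->C->L->C->refl->F->L'->H->R'->G->plug->F
Char 2 ('E'): step: R->7, L=7; E->plug->E->R->H->L->F->refl->C->L'->C->R'->H->plug->H
Char 3 ('A'): step: R->0, L->0 (L advanced); A->plug->A->R->E->L->H->refl->D->L'->C->R'->F->plug->G
Char 4 ('E'): step: R->1, L=0; E->plug->E->R->B->L->B->refl->G->L'->D->R'->H->plug->H
Char 5 ('C'): step: R->2, L=0; C->plug->C->R->D->L->G->refl->B->L'->B->R'->F->plug->G
Char 6 ('F'): step: R->3, L=0; F->plug->G->R->F->L->F->refl->C->L'->A->R'->E->plug->E
Char 7 ('G'): step: R->4, L=0; G->plug->F->R->E->L->H->refl->D->L'->C->R'->H->plug->H
Char 8 ('H'): step: R->5, L=0; H->plug->H->R->A->L->C->refl->F->L'->F->R'->A->plug->A
Char 9 ('A'): step: R->6, L=0; A->plug->A->R->D->L->G->refl->B->L'->B->R'->E->plug->E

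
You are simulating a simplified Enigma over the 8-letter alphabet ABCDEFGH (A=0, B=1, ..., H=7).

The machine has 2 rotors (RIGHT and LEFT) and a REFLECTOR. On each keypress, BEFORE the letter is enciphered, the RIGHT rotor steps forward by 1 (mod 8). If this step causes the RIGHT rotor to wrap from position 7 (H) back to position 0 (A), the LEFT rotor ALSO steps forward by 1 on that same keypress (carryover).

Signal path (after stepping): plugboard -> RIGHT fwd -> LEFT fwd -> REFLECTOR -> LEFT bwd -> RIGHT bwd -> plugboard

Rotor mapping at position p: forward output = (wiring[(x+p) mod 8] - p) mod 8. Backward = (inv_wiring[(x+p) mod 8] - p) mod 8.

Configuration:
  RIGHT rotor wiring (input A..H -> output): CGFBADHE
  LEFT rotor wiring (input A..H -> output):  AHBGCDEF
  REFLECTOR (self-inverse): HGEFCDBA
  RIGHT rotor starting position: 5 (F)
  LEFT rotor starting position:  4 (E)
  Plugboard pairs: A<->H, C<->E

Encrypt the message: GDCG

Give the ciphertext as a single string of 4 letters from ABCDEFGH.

Char 1 ('G'): step: R->6, L=4; G->plug->G->R->C->L->A->refl->H->L'->B->R'->A->plug->H
Char 2 ('D'): step: R->7, L=4; D->plug->D->R->G->L->F->refl->D->L'->F->R'->A->plug->H
Char 3 ('C'): step: R->0, L->5 (L advanced); C->plug->E->R->A->L->G->refl->B->L'->G->R'->B->plug->B
Char 4 ('G'): step: R->1, L=5; G->plug->G->R->D->L->D->refl->F->L'->H->R'->D->plug->D

Answer: HHBD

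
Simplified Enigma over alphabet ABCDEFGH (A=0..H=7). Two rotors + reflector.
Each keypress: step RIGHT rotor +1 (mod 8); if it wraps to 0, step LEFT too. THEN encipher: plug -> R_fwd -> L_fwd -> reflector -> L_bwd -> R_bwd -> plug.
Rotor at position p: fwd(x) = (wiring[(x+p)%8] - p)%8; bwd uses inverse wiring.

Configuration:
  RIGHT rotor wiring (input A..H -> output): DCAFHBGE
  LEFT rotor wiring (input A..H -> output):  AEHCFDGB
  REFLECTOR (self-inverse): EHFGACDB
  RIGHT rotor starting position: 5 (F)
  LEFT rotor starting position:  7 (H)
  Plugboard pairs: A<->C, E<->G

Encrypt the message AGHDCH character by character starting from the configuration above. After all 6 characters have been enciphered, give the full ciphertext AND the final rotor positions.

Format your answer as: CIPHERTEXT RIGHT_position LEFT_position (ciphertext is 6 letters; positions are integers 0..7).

Answer: DACFAA 3 0

Derivation:
Char 1 ('A'): step: R->6, L=7; A->plug->C->R->F->L->G->refl->D->L'->E->R'->D->plug->D
Char 2 ('G'): step: R->7, L=7; G->plug->E->R->G->L->E->refl->A->L'->D->R'->C->plug->A
Char 3 ('H'): step: R->0, L->0 (L advanced); H->plug->H->R->E->L->F->refl->C->L'->D->R'->A->plug->C
Char 4 ('D'): step: R->1, L=0; D->plug->D->R->G->L->G->refl->D->L'->F->R'->F->plug->F
Char 5 ('C'): step: R->2, L=0; C->plug->A->R->G->L->G->refl->D->L'->F->R'->C->plug->A
Char 6 ('H'): step: R->3, L=0; H->plug->H->R->F->L->D->refl->G->L'->G->R'->C->plug->A
Final: ciphertext=DACFAA, RIGHT=3, LEFT=0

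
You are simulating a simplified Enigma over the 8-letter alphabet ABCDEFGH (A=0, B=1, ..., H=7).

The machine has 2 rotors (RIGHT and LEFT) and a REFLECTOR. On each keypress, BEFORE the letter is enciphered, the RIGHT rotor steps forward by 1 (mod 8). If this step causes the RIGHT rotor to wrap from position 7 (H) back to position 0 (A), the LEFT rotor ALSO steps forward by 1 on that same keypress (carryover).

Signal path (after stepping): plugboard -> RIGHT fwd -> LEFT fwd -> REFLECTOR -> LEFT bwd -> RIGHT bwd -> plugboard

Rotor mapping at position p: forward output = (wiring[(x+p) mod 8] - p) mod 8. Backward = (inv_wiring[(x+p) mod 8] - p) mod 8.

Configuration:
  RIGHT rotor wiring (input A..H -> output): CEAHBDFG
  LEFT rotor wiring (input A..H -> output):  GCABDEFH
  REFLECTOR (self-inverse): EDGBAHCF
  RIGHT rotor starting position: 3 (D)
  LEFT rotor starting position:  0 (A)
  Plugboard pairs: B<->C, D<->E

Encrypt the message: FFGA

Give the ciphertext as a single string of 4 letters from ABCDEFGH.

Char 1 ('F'): step: R->4, L=0; F->plug->F->R->A->L->G->refl->C->L'->B->R'->C->plug->B
Char 2 ('F'): step: R->5, L=0; F->plug->F->R->D->L->B->refl->D->L'->E->R'->H->plug->H
Char 3 ('G'): step: R->6, L=0; G->plug->G->R->D->L->B->refl->D->L'->E->R'->C->plug->B
Char 4 ('A'): step: R->7, L=0; A->plug->A->R->H->L->H->refl->F->L'->G->R'->H->plug->H

Answer: BHBH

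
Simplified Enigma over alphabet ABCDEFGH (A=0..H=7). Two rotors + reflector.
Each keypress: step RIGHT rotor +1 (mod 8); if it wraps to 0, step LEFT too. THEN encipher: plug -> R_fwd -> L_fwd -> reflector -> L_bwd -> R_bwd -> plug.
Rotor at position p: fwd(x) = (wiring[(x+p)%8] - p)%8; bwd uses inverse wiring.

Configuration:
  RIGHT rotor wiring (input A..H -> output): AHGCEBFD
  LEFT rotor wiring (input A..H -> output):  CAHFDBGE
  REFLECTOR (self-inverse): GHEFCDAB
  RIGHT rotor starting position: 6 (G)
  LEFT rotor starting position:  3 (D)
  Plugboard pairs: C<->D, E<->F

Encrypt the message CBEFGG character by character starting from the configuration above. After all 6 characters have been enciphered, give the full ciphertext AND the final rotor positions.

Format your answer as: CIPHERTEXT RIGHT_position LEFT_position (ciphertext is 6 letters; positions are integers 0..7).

Answer: DACAHB 4 4

Derivation:
Char 1 ('C'): step: R->7, L=3; C->plug->D->R->H->L->E->refl->C->L'->A->R'->C->plug->D
Char 2 ('B'): step: R->0, L->4 (L advanced); B->plug->B->R->H->L->B->refl->H->L'->A->R'->A->plug->A
Char 3 ('E'): step: R->1, L=4; E->plug->F->R->E->L->G->refl->A->L'->D->R'->D->plug->C
Char 4 ('F'): step: R->2, L=4; F->plug->E->R->D->L->A->refl->G->L'->E->R'->A->plug->A
Char 5 ('G'): step: R->3, L=4; G->plug->G->R->E->L->G->refl->A->L'->D->R'->H->plug->H
Char 6 ('G'): step: R->4, L=4; G->plug->G->R->C->L->C->refl->E->L'->F->R'->B->plug->B
Final: ciphertext=DACAHB, RIGHT=4, LEFT=4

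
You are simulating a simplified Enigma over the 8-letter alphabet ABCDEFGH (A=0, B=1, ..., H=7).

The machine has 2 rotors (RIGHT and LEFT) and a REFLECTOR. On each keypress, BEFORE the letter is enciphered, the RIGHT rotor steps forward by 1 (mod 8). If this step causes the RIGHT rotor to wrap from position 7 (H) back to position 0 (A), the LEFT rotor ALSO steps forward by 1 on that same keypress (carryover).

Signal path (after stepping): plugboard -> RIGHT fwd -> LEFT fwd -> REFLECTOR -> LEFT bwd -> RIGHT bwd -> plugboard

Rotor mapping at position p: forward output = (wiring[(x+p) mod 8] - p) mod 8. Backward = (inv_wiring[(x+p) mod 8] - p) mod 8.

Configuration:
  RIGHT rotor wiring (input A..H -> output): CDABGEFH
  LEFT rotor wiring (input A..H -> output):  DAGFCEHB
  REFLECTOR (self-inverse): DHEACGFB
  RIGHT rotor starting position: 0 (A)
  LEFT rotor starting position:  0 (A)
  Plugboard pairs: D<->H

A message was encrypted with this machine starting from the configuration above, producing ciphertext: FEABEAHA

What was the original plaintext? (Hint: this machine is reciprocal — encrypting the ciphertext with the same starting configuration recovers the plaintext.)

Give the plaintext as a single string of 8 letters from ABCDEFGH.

Char 1 ('F'): step: R->1, L=0; F->plug->F->R->E->L->C->refl->E->L'->F->R'->D->plug->H
Char 2 ('E'): step: R->2, L=0; E->plug->E->R->D->L->F->refl->G->L'->C->R'->D->plug->H
Char 3 ('A'): step: R->3, L=0; A->plug->A->R->G->L->H->refl->B->L'->H->R'->F->plug->F
Char 4 ('B'): step: R->4, L=0; B->plug->B->R->A->L->D->refl->A->L'->B->R'->C->plug->C
Char 5 ('E'): step: R->5, L=0; E->plug->E->R->G->L->H->refl->B->L'->H->R'->A->plug->A
Char 6 ('A'): step: R->6, L=0; A->plug->A->R->H->L->B->refl->H->L'->G->R'->H->plug->D
Char 7 ('H'): step: R->7, L=0; H->plug->D->R->B->L->A->refl->D->L'->A->R'->A->plug->A
Char 8 ('A'): step: R->0, L->1 (L advanced); A->plug->A->R->C->L->E->refl->C->L'->H->R'->H->plug->D

Answer: HHFCADAD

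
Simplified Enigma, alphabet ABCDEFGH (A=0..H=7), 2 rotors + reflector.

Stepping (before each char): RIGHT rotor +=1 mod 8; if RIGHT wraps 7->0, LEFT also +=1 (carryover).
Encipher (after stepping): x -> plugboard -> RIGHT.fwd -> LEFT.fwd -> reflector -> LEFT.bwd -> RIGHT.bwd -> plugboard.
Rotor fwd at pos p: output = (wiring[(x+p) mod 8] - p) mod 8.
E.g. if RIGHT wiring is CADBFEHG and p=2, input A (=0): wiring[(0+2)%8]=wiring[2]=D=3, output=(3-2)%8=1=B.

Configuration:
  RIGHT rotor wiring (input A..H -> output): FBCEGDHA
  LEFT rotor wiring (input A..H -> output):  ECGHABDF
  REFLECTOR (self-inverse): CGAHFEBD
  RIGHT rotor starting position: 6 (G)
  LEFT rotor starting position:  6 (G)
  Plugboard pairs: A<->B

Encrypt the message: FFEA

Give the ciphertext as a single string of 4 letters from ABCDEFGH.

Char 1 ('F'): step: R->7, L=6; F->plug->F->R->H->L->D->refl->H->L'->B->R'->A->plug->B
Char 2 ('F'): step: R->0, L->7 (L advanced); F->plug->F->R->D->L->H->refl->D->L'->C->R'->C->plug->C
Char 3 ('E'): step: R->1, L=7; E->plug->E->R->C->L->D->refl->H->L'->D->R'->C->plug->C
Char 4 ('A'): step: R->2, L=7; A->plug->B->R->C->L->D->refl->H->L'->D->R'->G->plug->G

Answer: BCCG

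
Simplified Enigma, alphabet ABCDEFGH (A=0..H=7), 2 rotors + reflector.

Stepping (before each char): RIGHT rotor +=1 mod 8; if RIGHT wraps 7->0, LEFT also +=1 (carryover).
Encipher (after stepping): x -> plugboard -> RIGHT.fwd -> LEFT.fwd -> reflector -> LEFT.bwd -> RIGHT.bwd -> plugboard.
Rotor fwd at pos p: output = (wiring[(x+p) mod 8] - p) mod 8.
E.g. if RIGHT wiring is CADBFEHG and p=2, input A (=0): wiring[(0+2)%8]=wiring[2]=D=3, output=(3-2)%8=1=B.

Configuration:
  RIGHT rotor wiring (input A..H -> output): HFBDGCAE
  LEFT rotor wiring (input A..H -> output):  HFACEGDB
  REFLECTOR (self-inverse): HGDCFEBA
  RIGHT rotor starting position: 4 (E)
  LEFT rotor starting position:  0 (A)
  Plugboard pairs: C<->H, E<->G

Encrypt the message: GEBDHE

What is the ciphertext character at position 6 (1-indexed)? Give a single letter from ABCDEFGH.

Char 1 ('G'): step: R->5, L=0; G->plug->E->R->A->L->H->refl->A->L'->C->R'->D->plug->D
Char 2 ('E'): step: R->6, L=0; E->plug->G->R->A->L->H->refl->A->L'->C->R'->A->plug->A
Char 3 ('B'): step: R->7, L=0; B->plug->B->R->A->L->H->refl->A->L'->C->R'->D->plug->D
Char 4 ('D'): step: R->0, L->1 (L advanced); D->plug->D->R->D->L->D->refl->C->L'->F->R'->B->plug->B
Char 5 ('H'): step: R->1, L=1; H->plug->C->R->C->L->B->refl->G->L'->H->R'->F->plug->F
Char 6 ('E'): step: R->2, L=1; E->plug->G->R->F->L->C->refl->D->L'->D->R'->H->plug->C

C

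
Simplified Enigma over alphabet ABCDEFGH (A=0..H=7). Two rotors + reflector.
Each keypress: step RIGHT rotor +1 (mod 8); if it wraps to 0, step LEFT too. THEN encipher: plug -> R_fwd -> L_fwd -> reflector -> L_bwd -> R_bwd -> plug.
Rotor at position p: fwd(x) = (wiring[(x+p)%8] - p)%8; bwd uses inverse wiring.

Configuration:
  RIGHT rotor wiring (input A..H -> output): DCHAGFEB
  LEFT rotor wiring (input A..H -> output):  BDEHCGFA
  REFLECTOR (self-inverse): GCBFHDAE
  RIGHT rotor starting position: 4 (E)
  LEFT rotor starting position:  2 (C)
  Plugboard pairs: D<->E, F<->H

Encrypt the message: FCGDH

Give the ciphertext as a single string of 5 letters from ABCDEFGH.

Char 1 ('F'): step: R->5, L=2; F->plug->H->R->B->L->F->refl->D->L'->E->R'->C->plug->C
Char 2 ('C'): step: R->6, L=2; C->plug->C->R->F->L->G->refl->A->L'->C->R'->F->plug->H
Char 3 ('G'): step: R->7, L=2; G->plug->G->R->G->L->H->refl->E->L'->D->R'->C->plug->C
Char 4 ('D'): step: R->0, L->3 (L advanced); D->plug->E->R->G->L->A->refl->G->L'->F->R'->F->plug->H
Char 5 ('H'): step: R->1, L=3; H->plug->F->R->D->L->C->refl->B->L'->H->R'->C->plug->C

Answer: CHCHC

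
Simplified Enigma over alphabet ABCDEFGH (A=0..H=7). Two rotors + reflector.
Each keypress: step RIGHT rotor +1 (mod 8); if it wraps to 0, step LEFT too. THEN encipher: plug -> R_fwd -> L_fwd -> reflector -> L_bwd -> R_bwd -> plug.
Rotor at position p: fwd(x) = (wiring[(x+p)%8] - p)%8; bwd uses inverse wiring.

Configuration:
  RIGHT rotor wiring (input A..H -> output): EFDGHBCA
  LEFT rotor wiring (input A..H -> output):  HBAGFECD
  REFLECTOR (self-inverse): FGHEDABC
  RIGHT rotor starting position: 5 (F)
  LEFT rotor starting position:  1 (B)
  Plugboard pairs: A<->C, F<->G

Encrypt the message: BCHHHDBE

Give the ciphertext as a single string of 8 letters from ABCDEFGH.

Answer: GABFDCEB

Derivation:
Char 1 ('B'): step: R->6, L=1; B->plug->B->R->C->L->F->refl->A->L'->A->R'->F->plug->G
Char 2 ('C'): step: R->7, L=1; C->plug->A->R->B->L->H->refl->C->L'->G->R'->C->plug->A
Char 3 ('H'): step: R->0, L->2 (L advanced); H->plug->H->R->A->L->G->refl->B->L'->F->R'->B->plug->B
Char 4 ('H'): step: R->1, L=2; H->plug->H->R->D->L->C->refl->H->L'->H->R'->G->plug->F
Char 5 ('H'): step: R->2, L=2; H->plug->H->R->D->L->C->refl->H->L'->H->R'->D->plug->D
Char 6 ('D'): step: R->3, L=2; D->plug->D->R->H->L->H->refl->C->L'->D->R'->A->plug->C
Char 7 ('B'): step: R->4, L=2; B->plug->B->R->F->L->B->refl->G->L'->A->R'->E->plug->E
Char 8 ('E'): step: R->5, L=2; E->plug->E->R->A->L->G->refl->B->L'->F->R'->B->plug->B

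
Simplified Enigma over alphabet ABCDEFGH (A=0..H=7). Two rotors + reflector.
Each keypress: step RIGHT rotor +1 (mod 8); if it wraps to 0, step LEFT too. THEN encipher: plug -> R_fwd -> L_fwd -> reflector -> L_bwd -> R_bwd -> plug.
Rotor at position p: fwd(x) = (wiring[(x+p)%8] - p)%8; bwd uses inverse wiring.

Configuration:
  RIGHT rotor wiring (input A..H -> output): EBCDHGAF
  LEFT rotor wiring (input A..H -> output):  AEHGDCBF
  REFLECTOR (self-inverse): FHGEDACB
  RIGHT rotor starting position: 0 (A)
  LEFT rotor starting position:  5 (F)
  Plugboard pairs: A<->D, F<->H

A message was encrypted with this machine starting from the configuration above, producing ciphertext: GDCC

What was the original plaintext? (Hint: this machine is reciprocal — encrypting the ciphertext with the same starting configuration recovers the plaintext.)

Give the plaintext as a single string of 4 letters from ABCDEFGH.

Char 1 ('G'): step: R->1, L=5; G->plug->G->R->E->L->H->refl->B->L'->G->R'->D->plug->A
Char 2 ('D'): step: R->2, L=5; D->plug->A->R->A->L->F->refl->A->L'->C->R'->G->plug->G
Char 3 ('C'): step: R->3, L=5; C->plug->C->R->D->L->D->refl->E->L'->B->R'->F->plug->H
Char 4 ('C'): step: R->4, L=5; C->plug->C->R->E->L->H->refl->B->L'->G->R'->G->plug->G

Answer: AGHG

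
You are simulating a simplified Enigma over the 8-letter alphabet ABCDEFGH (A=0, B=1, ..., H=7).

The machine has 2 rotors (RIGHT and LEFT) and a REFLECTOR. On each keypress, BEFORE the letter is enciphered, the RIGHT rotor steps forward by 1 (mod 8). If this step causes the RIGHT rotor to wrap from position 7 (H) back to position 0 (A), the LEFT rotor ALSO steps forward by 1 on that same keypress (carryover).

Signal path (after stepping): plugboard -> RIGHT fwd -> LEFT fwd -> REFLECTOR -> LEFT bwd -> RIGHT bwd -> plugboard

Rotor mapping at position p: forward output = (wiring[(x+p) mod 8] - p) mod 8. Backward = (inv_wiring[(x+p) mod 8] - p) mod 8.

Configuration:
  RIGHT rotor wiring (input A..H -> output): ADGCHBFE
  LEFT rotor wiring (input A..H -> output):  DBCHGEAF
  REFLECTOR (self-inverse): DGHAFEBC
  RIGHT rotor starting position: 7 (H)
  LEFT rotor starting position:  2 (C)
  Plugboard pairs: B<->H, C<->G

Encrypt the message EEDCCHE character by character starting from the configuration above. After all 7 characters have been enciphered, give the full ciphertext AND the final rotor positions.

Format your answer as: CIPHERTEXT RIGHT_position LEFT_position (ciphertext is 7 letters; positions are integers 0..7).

Char 1 ('E'): step: R->0, L->3 (L advanced); E->plug->E->R->H->L->H->refl->C->L'->E->R'->H->plug->B
Char 2 ('E'): step: R->1, L=3; E->plug->E->R->A->L->E->refl->F->L'->D->R'->G->plug->C
Char 3 ('D'): step: R->2, L=3; D->plug->D->R->H->L->H->refl->C->L'->E->R'->A->plug->A
Char 4 ('C'): step: R->3, L=3; C->plug->G->R->A->L->E->refl->F->L'->D->R'->H->plug->B
Char 5 ('C'): step: R->4, L=3; C->plug->G->R->C->L->B->refl->G->L'->G->R'->H->plug->B
Char 6 ('H'): step: R->5, L=3; H->plug->B->R->A->L->E->refl->F->L'->D->R'->D->plug->D
Char 7 ('E'): step: R->6, L=3; E->plug->E->R->A->L->E->refl->F->L'->D->R'->H->plug->B
Final: ciphertext=BCABBDB, RIGHT=6, LEFT=3

Answer: BCABBDB 6 3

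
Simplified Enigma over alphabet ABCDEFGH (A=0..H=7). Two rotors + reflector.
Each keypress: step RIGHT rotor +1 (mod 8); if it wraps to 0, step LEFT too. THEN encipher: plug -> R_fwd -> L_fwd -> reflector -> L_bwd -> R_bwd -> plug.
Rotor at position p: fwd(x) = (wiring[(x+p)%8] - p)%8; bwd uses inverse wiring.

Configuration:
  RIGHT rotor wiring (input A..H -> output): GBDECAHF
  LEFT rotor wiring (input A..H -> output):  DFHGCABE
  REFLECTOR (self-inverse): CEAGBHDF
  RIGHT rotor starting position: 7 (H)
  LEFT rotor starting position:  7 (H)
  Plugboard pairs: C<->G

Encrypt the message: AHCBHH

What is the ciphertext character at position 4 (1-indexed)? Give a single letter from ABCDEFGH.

Char 1 ('A'): step: R->0, L->0 (L advanced); A->plug->A->R->G->L->B->refl->E->L'->H->R'->G->plug->C
Char 2 ('H'): step: R->1, L=0; H->plug->H->R->F->L->A->refl->C->L'->E->R'->G->plug->C
Char 3 ('C'): step: R->2, L=0; C->plug->G->R->E->L->C->refl->A->L'->F->R'->E->plug->E
Char 4 ('B'): step: R->3, L=0; B->plug->B->R->H->L->E->refl->B->L'->G->R'->G->plug->C

C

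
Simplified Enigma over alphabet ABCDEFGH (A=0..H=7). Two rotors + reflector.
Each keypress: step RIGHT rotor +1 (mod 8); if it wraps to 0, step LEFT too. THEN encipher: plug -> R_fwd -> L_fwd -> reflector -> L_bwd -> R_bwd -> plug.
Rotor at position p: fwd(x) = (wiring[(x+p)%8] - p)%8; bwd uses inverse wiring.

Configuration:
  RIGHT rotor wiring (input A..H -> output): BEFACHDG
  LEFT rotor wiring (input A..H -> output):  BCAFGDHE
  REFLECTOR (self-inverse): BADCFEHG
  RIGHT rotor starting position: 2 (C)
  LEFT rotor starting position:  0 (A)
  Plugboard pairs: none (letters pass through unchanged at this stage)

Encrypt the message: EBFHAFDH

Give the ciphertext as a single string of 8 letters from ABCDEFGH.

Char 1 ('E'): step: R->3, L=0; E->plug->E->R->D->L->F->refl->E->L'->H->R'->B->plug->B
Char 2 ('B'): step: R->4, L=0; B->plug->B->R->D->L->F->refl->E->L'->H->R'->C->plug->C
Char 3 ('F'): step: R->5, L=0; F->plug->F->R->A->L->B->refl->A->L'->C->R'->A->plug->A
Char 4 ('H'): step: R->6, L=0; H->plug->H->R->B->L->C->refl->D->L'->F->R'->A->plug->A
Char 5 ('A'): step: R->7, L=0; A->plug->A->R->H->L->E->refl->F->L'->D->R'->F->plug->F
Char 6 ('F'): step: R->0, L->1 (L advanced); F->plug->F->R->H->L->A->refl->B->L'->A->R'->D->plug->D
Char 7 ('D'): step: R->1, L=1; D->plug->D->R->B->L->H->refl->G->L'->F->R'->G->plug->G
Char 8 ('H'): step: R->2, L=1; H->plug->H->R->C->L->E->refl->F->L'->D->R'->A->plug->A

Answer: BCAAFDGA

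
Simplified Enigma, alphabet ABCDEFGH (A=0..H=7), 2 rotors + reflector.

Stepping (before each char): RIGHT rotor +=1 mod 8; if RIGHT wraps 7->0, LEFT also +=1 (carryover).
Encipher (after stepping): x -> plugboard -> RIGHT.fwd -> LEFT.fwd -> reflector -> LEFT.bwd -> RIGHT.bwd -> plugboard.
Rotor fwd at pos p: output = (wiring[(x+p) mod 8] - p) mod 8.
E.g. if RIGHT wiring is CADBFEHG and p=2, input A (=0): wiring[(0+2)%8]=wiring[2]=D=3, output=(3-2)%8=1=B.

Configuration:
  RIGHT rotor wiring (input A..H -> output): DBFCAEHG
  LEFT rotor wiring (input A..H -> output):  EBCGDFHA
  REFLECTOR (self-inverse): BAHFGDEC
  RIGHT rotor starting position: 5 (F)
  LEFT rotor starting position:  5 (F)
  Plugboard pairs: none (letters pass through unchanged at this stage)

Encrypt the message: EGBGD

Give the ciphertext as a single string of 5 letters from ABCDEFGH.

Char 1 ('E'): step: R->6, L=5; E->plug->E->R->H->L->G->refl->E->L'->E->R'->F->plug->F
Char 2 ('G'): step: R->7, L=5; G->plug->G->R->F->L->F->refl->D->L'->C->R'->C->plug->C
Char 3 ('B'): step: R->0, L->6 (L advanced); B->plug->B->R->B->L->C->refl->H->L'->H->R'->G->plug->G
Char 4 ('G'): step: R->1, L=6; G->plug->G->R->F->L->A->refl->B->L'->A->R'->A->plug->A
Char 5 ('D'): step: R->2, L=6; D->plug->D->R->C->L->G->refl->E->L'->E->R'->F->plug->F

Answer: FCGAF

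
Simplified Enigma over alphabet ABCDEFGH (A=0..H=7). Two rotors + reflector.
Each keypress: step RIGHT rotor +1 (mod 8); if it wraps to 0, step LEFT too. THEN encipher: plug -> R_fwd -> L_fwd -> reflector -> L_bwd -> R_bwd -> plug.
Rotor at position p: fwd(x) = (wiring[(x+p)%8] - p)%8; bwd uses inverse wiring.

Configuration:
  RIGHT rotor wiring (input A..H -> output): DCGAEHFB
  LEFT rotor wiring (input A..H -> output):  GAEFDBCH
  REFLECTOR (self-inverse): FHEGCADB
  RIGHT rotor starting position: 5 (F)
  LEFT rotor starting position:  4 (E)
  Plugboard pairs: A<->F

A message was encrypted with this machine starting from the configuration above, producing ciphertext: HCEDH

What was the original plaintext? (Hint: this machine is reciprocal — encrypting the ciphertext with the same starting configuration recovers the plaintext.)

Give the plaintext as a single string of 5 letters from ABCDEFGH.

Char 1 ('H'): step: R->6, L=4; H->plug->H->R->B->L->F->refl->A->L'->G->R'->G->plug->G
Char 2 ('C'): step: R->7, L=4; C->plug->C->R->D->L->D->refl->G->L'->C->R'->A->plug->F
Char 3 ('E'): step: R->0, L->5 (L advanced); E->plug->E->R->E->L->D->refl->G->L'->H->R'->F->plug->A
Char 4 ('D'): step: R->1, L=5; D->plug->D->R->D->L->B->refl->H->L'->F->R'->B->plug->B
Char 5 ('H'): step: R->2, L=5; H->plug->H->R->A->L->E->refl->C->L'->C->R'->C->plug->C

Answer: GFABC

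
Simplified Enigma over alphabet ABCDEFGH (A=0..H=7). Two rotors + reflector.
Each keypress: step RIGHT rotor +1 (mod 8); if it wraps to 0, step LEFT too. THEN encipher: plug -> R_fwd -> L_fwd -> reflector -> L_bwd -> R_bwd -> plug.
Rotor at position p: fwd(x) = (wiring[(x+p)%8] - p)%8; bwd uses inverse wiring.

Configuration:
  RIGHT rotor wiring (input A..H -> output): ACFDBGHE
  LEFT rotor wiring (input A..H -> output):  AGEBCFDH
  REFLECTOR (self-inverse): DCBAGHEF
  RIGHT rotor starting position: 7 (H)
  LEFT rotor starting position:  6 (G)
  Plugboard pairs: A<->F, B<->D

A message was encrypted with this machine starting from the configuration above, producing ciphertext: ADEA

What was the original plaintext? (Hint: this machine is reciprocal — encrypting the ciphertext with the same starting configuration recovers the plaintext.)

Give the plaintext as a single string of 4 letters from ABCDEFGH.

Answer: GFHF

Derivation:
Char 1 ('A'): step: R->0, L->7 (L advanced); A->plug->F->R->G->L->G->refl->E->L'->H->R'->G->plug->G
Char 2 ('D'): step: R->1, L=7; D->plug->B->R->E->L->C->refl->B->L'->B->R'->A->plug->F
Char 3 ('E'): step: R->2, L=7; E->plug->E->R->F->L->D->refl->A->L'->A->R'->H->plug->H
Char 4 ('A'): step: R->3, L=7; A->plug->F->R->F->L->D->refl->A->L'->A->R'->A->plug->F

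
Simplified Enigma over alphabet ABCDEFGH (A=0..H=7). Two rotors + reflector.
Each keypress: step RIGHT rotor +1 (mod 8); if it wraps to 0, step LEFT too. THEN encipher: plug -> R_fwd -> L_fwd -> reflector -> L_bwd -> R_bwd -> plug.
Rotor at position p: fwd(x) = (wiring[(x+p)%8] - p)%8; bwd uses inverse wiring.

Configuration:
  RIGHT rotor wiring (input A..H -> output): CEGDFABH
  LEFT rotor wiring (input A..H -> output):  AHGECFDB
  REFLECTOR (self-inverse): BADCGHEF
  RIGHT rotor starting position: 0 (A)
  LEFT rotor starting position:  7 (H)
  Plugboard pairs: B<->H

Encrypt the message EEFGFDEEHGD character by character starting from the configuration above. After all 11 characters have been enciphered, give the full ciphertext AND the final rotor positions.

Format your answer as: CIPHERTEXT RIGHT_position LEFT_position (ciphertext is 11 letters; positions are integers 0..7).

Answer: GDDACGHGBEE 3 0

Derivation:
Char 1 ('E'): step: R->1, L=7; E->plug->E->R->H->L->E->refl->G->L'->G->R'->G->plug->G
Char 2 ('E'): step: R->2, L=7; E->plug->E->R->H->L->E->refl->G->L'->G->R'->D->plug->D
Char 3 ('F'): step: R->3, L=7; F->plug->F->R->H->L->E->refl->G->L'->G->R'->D->plug->D
Char 4 ('G'): step: R->4, L=7; G->plug->G->R->C->L->A->refl->B->L'->B->R'->A->plug->A
Char 5 ('F'): step: R->5, L=7; F->plug->F->R->B->L->B->refl->A->L'->C->R'->C->plug->C
Char 6 ('D'): step: R->6, L=7; D->plug->D->R->G->L->G->refl->E->L'->H->R'->G->plug->G
Char 7 ('E'): step: R->7, L=7; E->plug->E->R->E->L->F->refl->H->L'->D->R'->B->plug->H
Char 8 ('E'): step: R->0, L->0 (L advanced); E->plug->E->R->F->L->F->refl->H->L'->B->R'->G->plug->G
Char 9 ('H'): step: R->1, L=0; H->plug->B->R->F->L->F->refl->H->L'->B->R'->H->plug->B
Char 10 ('G'): step: R->2, L=0; G->plug->G->R->A->L->A->refl->B->L'->H->R'->E->plug->E
Char 11 ('D'): step: R->3, L=0; D->plug->D->R->G->L->D->refl->C->L'->E->R'->E->plug->E
Final: ciphertext=GDDACGHGBEE, RIGHT=3, LEFT=0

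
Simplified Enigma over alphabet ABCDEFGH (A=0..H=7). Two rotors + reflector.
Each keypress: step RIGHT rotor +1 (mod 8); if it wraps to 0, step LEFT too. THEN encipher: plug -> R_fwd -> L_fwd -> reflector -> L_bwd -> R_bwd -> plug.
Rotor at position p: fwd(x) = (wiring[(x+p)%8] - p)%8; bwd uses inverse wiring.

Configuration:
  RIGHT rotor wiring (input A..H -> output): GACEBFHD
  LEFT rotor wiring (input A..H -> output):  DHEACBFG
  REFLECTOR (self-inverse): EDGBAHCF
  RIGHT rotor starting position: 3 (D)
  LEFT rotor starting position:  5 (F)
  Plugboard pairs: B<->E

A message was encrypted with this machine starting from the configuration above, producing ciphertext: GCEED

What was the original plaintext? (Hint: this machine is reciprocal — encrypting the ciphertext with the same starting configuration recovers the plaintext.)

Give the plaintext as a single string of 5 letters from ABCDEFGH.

Answer: BEHBF

Derivation:
Char 1 ('G'): step: R->4, L=5; G->plug->G->R->G->L->D->refl->B->L'->C->R'->E->plug->B
Char 2 ('C'): step: R->5, L=5; C->plug->C->R->G->L->D->refl->B->L'->C->R'->B->plug->E
Char 3 ('E'): step: R->6, L=5; E->plug->B->R->F->L->H->refl->F->L'->H->R'->H->plug->H
Char 4 ('E'): step: R->7, L=5; E->plug->B->R->H->L->F->refl->H->L'->F->R'->E->plug->B
Char 5 ('D'): step: R->0, L->6 (L advanced); D->plug->D->R->E->L->G->refl->C->L'->F->R'->F->plug->F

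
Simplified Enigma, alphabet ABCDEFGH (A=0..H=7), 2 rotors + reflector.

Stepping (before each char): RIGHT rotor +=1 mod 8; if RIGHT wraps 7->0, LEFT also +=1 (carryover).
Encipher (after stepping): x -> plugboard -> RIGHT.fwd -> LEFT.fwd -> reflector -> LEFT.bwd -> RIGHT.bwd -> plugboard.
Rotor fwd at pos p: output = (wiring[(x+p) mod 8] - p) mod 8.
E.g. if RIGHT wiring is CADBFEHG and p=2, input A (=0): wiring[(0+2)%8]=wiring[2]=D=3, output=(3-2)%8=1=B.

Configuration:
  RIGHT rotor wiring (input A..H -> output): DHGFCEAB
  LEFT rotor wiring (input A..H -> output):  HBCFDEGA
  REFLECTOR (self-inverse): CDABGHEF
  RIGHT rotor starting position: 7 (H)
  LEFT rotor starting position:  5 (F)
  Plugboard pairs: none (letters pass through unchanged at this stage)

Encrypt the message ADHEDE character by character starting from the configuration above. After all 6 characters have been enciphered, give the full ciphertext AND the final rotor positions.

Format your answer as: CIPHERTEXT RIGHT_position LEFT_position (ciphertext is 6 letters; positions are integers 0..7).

Char 1 ('A'): step: R->0, L->6 (L advanced); A->plug->A->R->D->L->D->refl->B->L'->C->R'->E->plug->E
Char 2 ('D'): step: R->1, L=6; D->plug->D->R->B->L->C->refl->A->L'->A->R'->G->plug->G
Char 3 ('H'): step: R->2, L=6; H->plug->H->R->F->L->H->refl->F->L'->G->R'->E->plug->E
Char 4 ('E'): step: R->3, L=6; E->plug->E->R->G->L->F->refl->H->L'->F->R'->D->plug->D
Char 5 ('D'): step: R->4, L=6; D->plug->D->R->F->L->H->refl->F->L'->G->R'->A->plug->A
Char 6 ('E'): step: R->5, L=6; E->plug->E->R->C->L->B->refl->D->L'->D->R'->B->plug->B
Final: ciphertext=EGEDAB, RIGHT=5, LEFT=6

Answer: EGEDAB 5 6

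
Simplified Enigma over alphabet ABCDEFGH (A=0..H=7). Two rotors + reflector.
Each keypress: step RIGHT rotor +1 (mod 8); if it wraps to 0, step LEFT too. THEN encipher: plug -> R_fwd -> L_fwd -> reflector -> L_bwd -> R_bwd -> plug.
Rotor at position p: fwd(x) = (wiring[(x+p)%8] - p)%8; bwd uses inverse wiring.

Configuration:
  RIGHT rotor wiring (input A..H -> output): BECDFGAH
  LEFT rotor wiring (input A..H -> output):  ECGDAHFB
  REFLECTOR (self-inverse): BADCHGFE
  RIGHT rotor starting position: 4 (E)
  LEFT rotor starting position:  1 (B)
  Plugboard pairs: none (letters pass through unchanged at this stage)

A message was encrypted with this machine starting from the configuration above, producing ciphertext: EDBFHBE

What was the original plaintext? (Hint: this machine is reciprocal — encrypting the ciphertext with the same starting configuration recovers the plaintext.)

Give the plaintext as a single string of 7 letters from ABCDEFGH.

Answer: CHGBEGF

Derivation:
Char 1 ('E'): step: R->5, L=1; E->plug->E->R->H->L->D->refl->C->L'->C->R'->C->plug->C
Char 2 ('D'): step: R->6, L=1; D->plug->D->R->G->L->A->refl->B->L'->A->R'->H->plug->H
Char 3 ('B'): step: R->7, L=1; B->plug->B->R->C->L->C->refl->D->L'->H->R'->G->plug->G
Char 4 ('F'): step: R->0, L->2 (L advanced); F->plug->F->R->G->L->C->refl->D->L'->E->R'->B->plug->B
Char 5 ('H'): step: R->1, L=2; H->plug->H->R->A->L->E->refl->H->L'->F->R'->E->plug->E
Char 6 ('B'): step: R->2, L=2; B->plug->B->R->B->L->B->refl->A->L'->H->R'->G->plug->G
Char 7 ('E'): step: R->3, L=2; E->plug->E->R->E->L->D->refl->C->L'->G->R'->F->plug->F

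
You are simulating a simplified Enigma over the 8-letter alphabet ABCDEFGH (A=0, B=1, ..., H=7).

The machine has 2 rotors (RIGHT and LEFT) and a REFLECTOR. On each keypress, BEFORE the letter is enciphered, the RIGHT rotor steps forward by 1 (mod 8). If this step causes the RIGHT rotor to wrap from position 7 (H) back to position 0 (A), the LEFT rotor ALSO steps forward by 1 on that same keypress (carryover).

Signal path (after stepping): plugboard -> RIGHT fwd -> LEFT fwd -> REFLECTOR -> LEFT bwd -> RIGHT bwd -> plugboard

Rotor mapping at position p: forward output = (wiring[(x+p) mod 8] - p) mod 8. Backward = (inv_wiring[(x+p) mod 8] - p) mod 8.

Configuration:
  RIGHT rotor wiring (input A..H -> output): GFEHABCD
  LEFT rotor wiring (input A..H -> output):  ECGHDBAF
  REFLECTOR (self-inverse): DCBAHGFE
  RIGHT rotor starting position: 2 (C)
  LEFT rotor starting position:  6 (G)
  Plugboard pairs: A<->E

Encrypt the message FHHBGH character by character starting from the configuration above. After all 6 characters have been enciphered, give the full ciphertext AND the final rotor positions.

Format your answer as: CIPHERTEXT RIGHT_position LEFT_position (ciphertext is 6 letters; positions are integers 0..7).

Answer: HFDCCB 0 7

Derivation:
Char 1 ('F'): step: R->3, L=6; F->plug->F->R->D->L->E->refl->H->L'->B->R'->H->plug->H
Char 2 ('H'): step: R->4, L=6; H->plug->H->R->D->L->E->refl->H->L'->B->R'->F->plug->F
Char 3 ('H'): step: R->5, L=6; H->plug->H->R->D->L->E->refl->H->L'->B->R'->D->plug->D
Char 4 ('B'): step: R->6, L=6; B->plug->B->R->F->L->B->refl->C->L'->A->R'->C->plug->C
Char 5 ('G'): step: R->7, L=6; G->plug->G->R->C->L->G->refl->F->L'->G->R'->C->plug->C
Char 6 ('H'): step: R->0, L->7 (L advanced); H->plug->H->R->D->L->H->refl->E->L'->F->R'->B->plug->B
Final: ciphertext=HFDCCB, RIGHT=0, LEFT=7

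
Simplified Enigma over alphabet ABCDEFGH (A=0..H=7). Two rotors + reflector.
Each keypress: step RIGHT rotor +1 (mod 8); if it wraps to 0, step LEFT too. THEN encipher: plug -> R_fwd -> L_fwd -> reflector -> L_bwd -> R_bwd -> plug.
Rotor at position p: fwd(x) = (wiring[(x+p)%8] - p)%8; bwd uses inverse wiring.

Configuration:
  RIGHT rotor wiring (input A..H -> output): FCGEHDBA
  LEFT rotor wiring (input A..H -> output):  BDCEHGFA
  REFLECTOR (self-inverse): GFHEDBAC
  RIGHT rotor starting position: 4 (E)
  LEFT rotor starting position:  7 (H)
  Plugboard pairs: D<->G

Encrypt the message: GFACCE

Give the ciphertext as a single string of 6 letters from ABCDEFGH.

Answer: BDBHAC

Derivation:
Char 1 ('G'): step: R->5, L=7; G->plug->D->R->A->L->B->refl->F->L'->E->R'->B->plug->B
Char 2 ('F'): step: R->6, L=7; F->plug->F->R->G->L->H->refl->C->L'->B->R'->G->plug->D
Char 3 ('A'): step: R->7, L=7; A->plug->A->R->B->L->C->refl->H->L'->G->R'->B->plug->B
Char 4 ('C'): step: R->0, L->0 (L advanced); C->plug->C->R->G->L->F->refl->B->L'->A->R'->H->plug->H
Char 5 ('C'): step: R->1, L=0; C->plug->C->R->D->L->E->refl->D->L'->B->R'->A->plug->A
Char 6 ('E'): step: R->2, L=0; E->plug->E->R->H->L->A->refl->G->L'->F->R'->C->plug->C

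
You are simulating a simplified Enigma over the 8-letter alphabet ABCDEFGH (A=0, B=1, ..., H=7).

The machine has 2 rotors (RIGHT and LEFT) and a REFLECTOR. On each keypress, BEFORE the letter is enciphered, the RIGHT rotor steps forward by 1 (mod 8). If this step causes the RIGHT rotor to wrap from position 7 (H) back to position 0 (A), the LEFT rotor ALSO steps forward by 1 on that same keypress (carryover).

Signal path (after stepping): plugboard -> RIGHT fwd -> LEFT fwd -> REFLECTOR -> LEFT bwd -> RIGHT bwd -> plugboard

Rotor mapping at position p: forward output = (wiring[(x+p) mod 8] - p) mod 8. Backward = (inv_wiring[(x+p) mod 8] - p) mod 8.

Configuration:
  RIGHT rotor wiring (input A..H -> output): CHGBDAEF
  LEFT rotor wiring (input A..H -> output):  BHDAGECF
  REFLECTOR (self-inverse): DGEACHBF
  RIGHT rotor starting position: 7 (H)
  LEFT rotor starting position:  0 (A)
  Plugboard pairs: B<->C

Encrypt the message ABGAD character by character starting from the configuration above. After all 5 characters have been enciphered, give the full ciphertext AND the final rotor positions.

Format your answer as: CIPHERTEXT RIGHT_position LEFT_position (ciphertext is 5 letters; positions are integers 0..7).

Answer: ECHDE 4 1

Derivation:
Char 1 ('A'): step: R->0, L->1 (L advanced); A->plug->A->R->C->L->H->refl->F->L'->D->R'->E->plug->E
Char 2 ('B'): step: R->1, L=1; B->plug->C->R->A->L->G->refl->B->L'->F->R'->B->plug->C
Char 3 ('G'): step: R->2, L=1; G->plug->G->R->A->L->G->refl->B->L'->F->R'->H->plug->H
Char 4 ('A'): step: R->3, L=1; A->plug->A->R->G->L->E->refl->C->L'->B->R'->D->plug->D
Char 5 ('D'): step: R->4, L=1; D->plug->D->R->B->L->C->refl->E->L'->G->R'->E->plug->E
Final: ciphertext=ECHDE, RIGHT=4, LEFT=1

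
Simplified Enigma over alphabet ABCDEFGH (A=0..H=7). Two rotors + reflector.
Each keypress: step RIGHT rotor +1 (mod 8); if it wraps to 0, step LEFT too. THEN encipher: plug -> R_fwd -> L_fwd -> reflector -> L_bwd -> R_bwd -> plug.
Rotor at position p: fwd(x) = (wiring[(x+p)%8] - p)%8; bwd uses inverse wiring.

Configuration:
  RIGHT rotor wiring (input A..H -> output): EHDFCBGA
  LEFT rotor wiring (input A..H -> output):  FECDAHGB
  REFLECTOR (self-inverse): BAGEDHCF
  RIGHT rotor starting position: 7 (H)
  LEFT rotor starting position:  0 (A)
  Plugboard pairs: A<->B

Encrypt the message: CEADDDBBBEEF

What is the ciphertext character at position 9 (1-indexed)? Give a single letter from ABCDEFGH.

Char 1 ('C'): step: R->0, L->1 (L advanced); C->plug->C->R->D->L->H->refl->F->L'->F->R'->D->plug->D
Char 2 ('E'): step: R->1, L=1; E->plug->E->R->A->L->D->refl->E->L'->H->R'->G->plug->G
Char 3 ('A'): step: R->2, L=1; A->plug->B->R->D->L->H->refl->F->L'->F->R'->H->plug->H
Char 4 ('D'): step: R->3, L=1; D->plug->D->R->D->L->H->refl->F->L'->F->R'->E->plug->E
Char 5 ('D'): step: R->4, L=1; D->plug->D->R->E->L->G->refl->C->L'->C->R'->C->plug->C
Char 6 ('D'): step: R->5, L=1; D->plug->D->R->H->L->E->refl->D->L'->A->R'->G->plug->G
Char 7 ('B'): step: R->6, L=1; B->plug->A->R->A->L->D->refl->E->L'->H->R'->F->plug->F
Char 8 ('B'): step: R->7, L=1; B->plug->A->R->B->L->B->refl->A->L'->G->R'->E->plug->E
Char 9 ('B'): step: R->0, L->2 (L advanced); B->plug->A->R->E->L->E->refl->D->L'->G->R'->G->plug->G

G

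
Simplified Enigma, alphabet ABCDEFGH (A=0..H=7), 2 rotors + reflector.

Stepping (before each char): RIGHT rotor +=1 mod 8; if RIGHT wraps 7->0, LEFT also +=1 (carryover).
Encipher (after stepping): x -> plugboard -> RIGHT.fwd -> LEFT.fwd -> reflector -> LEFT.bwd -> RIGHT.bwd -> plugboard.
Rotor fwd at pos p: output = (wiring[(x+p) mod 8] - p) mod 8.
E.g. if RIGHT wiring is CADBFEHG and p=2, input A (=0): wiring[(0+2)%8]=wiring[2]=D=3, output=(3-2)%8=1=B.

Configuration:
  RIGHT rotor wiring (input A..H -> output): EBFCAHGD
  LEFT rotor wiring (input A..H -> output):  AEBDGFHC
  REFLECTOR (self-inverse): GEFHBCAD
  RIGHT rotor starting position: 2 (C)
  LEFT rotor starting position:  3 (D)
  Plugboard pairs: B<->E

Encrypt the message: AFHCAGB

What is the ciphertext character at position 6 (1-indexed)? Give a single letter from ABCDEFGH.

Char 1 ('A'): step: R->3, L=3; A->plug->A->R->H->L->G->refl->A->L'->A->R'->E->plug->B
Char 2 ('F'): step: R->4, L=3; F->plug->F->R->F->L->F->refl->C->L'->C->R'->C->plug->C
Char 3 ('H'): step: R->5, L=3; H->plug->H->R->D->L->E->refl->B->L'->G->R'->C->plug->C
Char 4 ('C'): step: R->6, L=3; C->plug->C->R->G->L->B->refl->E->L'->D->R'->D->plug->D
Char 5 ('A'): step: R->7, L=3; A->plug->A->R->E->L->H->refl->D->L'->B->R'->F->plug->F
Char 6 ('G'): step: R->0, L->4 (L advanced); G->plug->G->R->G->L->F->refl->C->L'->A->R'->E->plug->B

B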